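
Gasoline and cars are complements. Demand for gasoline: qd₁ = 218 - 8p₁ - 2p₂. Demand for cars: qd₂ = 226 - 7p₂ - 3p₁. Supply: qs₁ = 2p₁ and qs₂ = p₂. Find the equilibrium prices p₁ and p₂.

p₁ = 646/37, p₂ = 803/37

Market 1: 218 - 8p₁ - 2p₂ = 2p₁ → 10p₁ + 2p₂ = 218.
Market 2: 8p₂ + 3p₁ = 226.
Eliminating p₂: 8×(1) − 2×(2) gives 74p₁ = 1292, so p₁ = 646/37.
Back-substitute into (2): p₂ = (226 − 3×646/37) / 8 = 803/37.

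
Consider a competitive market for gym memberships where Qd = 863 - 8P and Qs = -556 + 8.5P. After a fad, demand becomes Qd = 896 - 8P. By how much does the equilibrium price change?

Original equilibrium: P* = 86, Q* = 175.
New equilibrium: 896 - 8P = -556 + 8.5P, so 1452 = 16.5P and P' = 88; Q' = 896 − 8(88) = 192.
Change in price: 88 − 86 = 2.

ΔP = 2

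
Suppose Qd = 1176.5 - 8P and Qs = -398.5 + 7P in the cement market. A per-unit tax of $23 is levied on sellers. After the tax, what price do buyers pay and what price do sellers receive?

Pre-tax equilibrium: P* = 105, Q* = 336.5.
Tax on sellers shifts supply to Qs = -398.5 + 7(P − 23) = -559.5 + 7P.
1176.5 - 8P = -559.5 + 7P gives buyer price Pb = 1736/15; sellers receive Ps = 1736/15 − 23 = 1391/15.
New quantity: Q = 1176.5 − 8(1736/15) = 7519/30.

Buyers pay 1736/15, sellers receive 1391/15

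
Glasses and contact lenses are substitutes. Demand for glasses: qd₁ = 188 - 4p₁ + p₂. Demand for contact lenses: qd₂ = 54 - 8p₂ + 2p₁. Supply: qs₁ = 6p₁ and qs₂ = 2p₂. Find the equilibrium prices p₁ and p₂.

Market 1: 188 - 4p₁ + p₂ = 6p₁ → 10p₁ - p₂ = 188.
Market 2: 10p₂ - 2p₁ = 54.
Eliminating p₂: 10×(1) + 1×(2) gives 98p₁ = 1934, so p₁ = 967/49.
Back-substitute into (2): p₂ = (54 + 2×967/49) / 10 = 458/49.

p₁ = 967/49, p₂ = 458/49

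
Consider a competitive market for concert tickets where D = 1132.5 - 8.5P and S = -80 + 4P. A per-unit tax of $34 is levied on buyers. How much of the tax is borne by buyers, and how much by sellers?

Pre-tax equilibrium: P* = 97, Q* = 308.
Tax on buyers shifts demand to D = 1132.5 − 8.5(P + 34) = 843.5 - 8.5P.
843.5 - 8.5P = -80 + 4P gives seller price Ps = 73.88; buyers pay Pb = 73.88 + 34 = 107.88.
New quantity: Q = 1132.5 − 8.5(107.88) = 215.52.
Buyer burden = 107.88 − 97 = 10.88; seller burden = 97 − 73.88 = 23.12.

Buyers bear $10.88, sellers bear $23.12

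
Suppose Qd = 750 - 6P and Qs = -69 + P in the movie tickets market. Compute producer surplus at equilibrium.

Producer surplus = 1152

Equilibrium: 750 - 6P = -69 + P gives P* = 117, Q* = 48.
Supply starts at P = 69 (where Qs = 0).
PS = ½(117 − 69)(48) = 1152.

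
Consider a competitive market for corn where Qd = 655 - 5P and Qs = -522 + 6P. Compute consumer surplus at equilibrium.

Equilibrium: 655 - 5P = -522 + 6P gives P* = 107, Q* = 120.
Demand choke price (Qd = 0): P = 131.
CS = ½(131 − 107)(120) = 1440.

Consumer surplus = 1440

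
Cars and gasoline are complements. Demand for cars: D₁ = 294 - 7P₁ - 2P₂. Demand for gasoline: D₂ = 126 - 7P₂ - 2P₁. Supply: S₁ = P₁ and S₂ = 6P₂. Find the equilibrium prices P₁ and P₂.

Market 1: 294 - 7P₁ - 2P₂ = P₁ → 8P₁ + 2P₂ = 294.
Market 2: 13P₂ + 2P₁ = 126.
Eliminating P₂: 13×(1) − 2×(2) gives 100P₁ = 3570, so P₁ = 35.7.
Back-substitute into (2): P₂ = (126 − 2×35.7) / 13 = 4.2.

P₁ = 35.7, P₂ = 4.2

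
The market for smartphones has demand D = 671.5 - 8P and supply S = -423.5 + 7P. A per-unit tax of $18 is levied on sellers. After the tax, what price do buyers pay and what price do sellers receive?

Buyers pay $81.4, sellers receive $63.4

Pre-tax equilibrium: P* = 73, Q* = 87.5.
Tax on sellers shifts supply to S = -423.5 + 7(P − 18) = -549.5 + 7P.
671.5 - 8P = -549.5 + 7P gives buyer price Pb = 81.4; sellers receive Ps = 81.4 − 18 = 63.4.
New quantity: Q = 671.5 − 8(81.4) = 20.3.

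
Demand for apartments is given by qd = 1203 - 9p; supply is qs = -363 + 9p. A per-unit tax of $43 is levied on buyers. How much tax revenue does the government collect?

Pre-tax equilibrium: p* = 87, q* = 420.
Tax on buyers shifts demand to qd = 1203 − 9(p + 43) = 816 - 9p.
816 - 9p = -363 + 9p gives seller price ps = 65.5; buyers pay pb = 65.5 + 43 = 108.5.
New quantity: q = 1203 − 9(108.5) = 226.5.
Revenue = 43 × 226.5 = 9739.5.

Tax revenue = 9739.5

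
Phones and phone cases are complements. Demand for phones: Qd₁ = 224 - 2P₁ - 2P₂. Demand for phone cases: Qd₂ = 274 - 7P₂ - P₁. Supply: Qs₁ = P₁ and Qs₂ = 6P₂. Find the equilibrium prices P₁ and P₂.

Market 1: 224 - 2P₁ - 2P₂ = P₁ → 3P₁ + 2P₂ = 224.
Market 2: 13P₂ + P₁ = 274.
Eliminating P₂: 13×(1) − 2×(2) gives 37P₁ = 2364, so P₁ = 2364/37.
Back-substitute into (2): P₂ = (274 − 1×2364/37) / 13 = 598/37.

P₁ = 2364/37, P₂ = 598/37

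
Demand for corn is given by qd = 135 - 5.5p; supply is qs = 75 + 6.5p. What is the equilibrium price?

p* = 5

Set qd = qs: 135 - 5.5p = 75 + 6.5p.
60 = 12p, so p* = 5.
q* = 135 − 5.5(5) = 107.5.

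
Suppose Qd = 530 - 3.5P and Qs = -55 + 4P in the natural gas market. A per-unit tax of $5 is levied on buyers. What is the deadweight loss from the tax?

Deadweight loss = 70/3

Pre-tax equilibrium: P* = 78, Q* = 257.
Tax on buyers shifts demand to Qd = 530 − 3.5(P + 5) = 512.5 - 3.5P.
512.5 - 3.5P = -55 + 4P gives seller price Ps = 227/3; buyers pay Pb = 227/3 + 5 = 242/3.
New quantity: Q = 530 − 3.5(242/3) = 743/3.
DWL = ½ × 5 × (257 − 743/3) = 70/3.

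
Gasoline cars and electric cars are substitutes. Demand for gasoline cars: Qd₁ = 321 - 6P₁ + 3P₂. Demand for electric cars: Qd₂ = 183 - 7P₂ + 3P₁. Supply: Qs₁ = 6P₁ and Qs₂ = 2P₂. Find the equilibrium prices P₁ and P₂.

Market 1: 321 - 6P₁ + 3P₂ = 6P₁ → 12P₁ - 3P₂ = 321.
Market 2: 9P₂ - 3P₁ = 183.
Eliminating P₂: 9×(1) + 3×(2) gives 99P₁ = 3438, so P₁ = 382/11.
Back-substitute into (2): P₂ = (183 + 3×382/11) / 9 = 351/11.

P₁ = 382/11, P₂ = 351/11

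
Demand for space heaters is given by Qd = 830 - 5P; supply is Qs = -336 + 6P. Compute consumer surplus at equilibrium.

Consumer surplus = 9000

Equilibrium: 830 - 5P = -336 + 6P gives P* = 106, Q* = 300.
Demand choke price (Qd = 0): P = 166.
CS = ½(166 − 106)(300) = 9000.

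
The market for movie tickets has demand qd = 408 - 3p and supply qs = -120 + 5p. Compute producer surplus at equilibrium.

Producer surplus = 4410

Equilibrium: 408 - 3p = -120 + 5p gives p* = 66, q* = 210.
Supply starts at p = 24 (where qs = 0).
PS = ½(66 − 24)(210) = 4410.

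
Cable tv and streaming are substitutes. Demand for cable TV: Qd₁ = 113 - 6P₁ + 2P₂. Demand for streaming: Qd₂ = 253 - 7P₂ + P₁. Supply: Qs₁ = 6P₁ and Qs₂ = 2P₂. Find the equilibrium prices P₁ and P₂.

P₁ = 1523/106, P₂ = 3149/106

Market 1: 113 - 6P₁ + 2P₂ = 6P₁ → 12P₁ - 2P₂ = 113.
Market 2: 9P₂ - P₁ = 253.
Eliminating P₂: 9×(1) + 2×(2) gives 106P₁ = 1523, so P₁ = 1523/106.
Back-substitute into (2): P₂ = (253 + 1×1523/106) / 9 = 3149/106.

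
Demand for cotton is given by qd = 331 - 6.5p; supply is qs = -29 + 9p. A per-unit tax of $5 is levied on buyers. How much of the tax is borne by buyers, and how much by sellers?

Pre-tax equilibrium: p* = 720/31, q* = 5581/31.
Tax on buyers shifts demand to qd = 331 − 6.5(p + 5) = 298.5 - 6.5p.
298.5 - 6.5p = -29 + 9p gives seller price ps = 655/31; buyers pay pb = 655/31 + 5 = 810/31.
New quantity: q = 331 − 6.5(810/31) = 4996/31.
Buyer burden = 810/31 − 720/31 = 90/31; seller burden = 720/31 − 655/31 = 65/31.

Buyers bear 90/31, sellers bear 65/31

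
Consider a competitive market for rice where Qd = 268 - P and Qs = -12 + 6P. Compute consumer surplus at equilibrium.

Consumer surplus = 25992

Equilibrium: 268 - P = -12 + 6P gives P* = 40, Q* = 228.
Demand choke price (Qd = 0): P = 268.
CS = ½(268 − 40)(228) = 25992.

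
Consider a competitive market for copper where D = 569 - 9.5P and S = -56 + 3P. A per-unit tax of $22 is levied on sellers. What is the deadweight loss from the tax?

Pre-tax equilibrium: P* = 50, Q* = 94.
Tax on sellers shifts supply to S = -56 + 3(P − 22) = -122 + 3P.
569 - 9.5P = -122 + 3P gives buyer price Pb = 55.28; sellers receive Ps = 55.28 − 22 = 33.28.
New quantity: Q = 569 − 9.5(55.28) = 43.84.
DWL = ½ × 22 × (94 − 43.84) = 551.76.

Deadweight loss = 551.76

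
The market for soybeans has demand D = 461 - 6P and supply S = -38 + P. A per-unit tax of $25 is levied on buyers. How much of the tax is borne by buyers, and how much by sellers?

Buyers bear 25/7, sellers bear 150/7

Pre-tax equilibrium: P* = 499/7, Q* = 233/7.
Tax on buyers shifts demand to D = 461 − 6(P + 25) = 311 - 6P.
311 - 6P = -38 + P gives seller price Ps = 349/7; buyers pay Pb = 349/7 + 25 = 524/7.
New quantity: Q = 461 − 6(524/7) = 83/7.
Buyer burden = 524/7 − 499/7 = 25/7; seller burden = 499/7 − 349/7 = 150/7.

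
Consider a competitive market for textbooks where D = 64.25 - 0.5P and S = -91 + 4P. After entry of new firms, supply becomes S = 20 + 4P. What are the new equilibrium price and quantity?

Original equilibrium: P* = 34.5, Q* = 47.
New equilibrium: 64.25 - 0.5P = 20 + 4P, so 44.25 = 4.5P and P' = 59/6; Q' = 64.25 − 0.5(59/6) = 178/3.

P' = 59/6, Q' = 178/3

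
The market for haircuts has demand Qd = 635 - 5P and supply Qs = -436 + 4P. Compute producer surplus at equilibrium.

Producer surplus = 200

Equilibrium: 635 - 5P = -436 + 4P gives P* = 119, Q* = 40.
Supply starts at P = 109 (where Qs = 0).
PS = ½(119 − 109)(40) = 200.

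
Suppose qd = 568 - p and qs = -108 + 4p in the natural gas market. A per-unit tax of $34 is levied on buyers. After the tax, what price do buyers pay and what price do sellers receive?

Pre-tax equilibrium: p* = 135.2, q* = 432.8.
Tax on buyers shifts demand to qd = 568 − 1(p + 34) = 534 - p.
534 - p = -108 + 4p gives seller price ps = 128.4; buyers pay pb = 128.4 + 34 = 162.4.
New quantity: q = 568 − 1(162.4) = 405.6.

Buyers pay $162.4, sellers receive $128.4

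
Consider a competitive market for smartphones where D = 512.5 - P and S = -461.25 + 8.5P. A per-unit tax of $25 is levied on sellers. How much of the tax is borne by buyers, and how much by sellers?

Buyers bear 425/19, sellers bear 50/19

Pre-tax equilibrium: P* = 102.5, Q* = 410.
Tax on sellers shifts supply to S = -461.25 + 8.5(P − 25) = -673.75 + 8.5P.
512.5 - P = -673.75 + 8.5P gives buyer price Pb = 4745/38; sellers receive Ps = 4745/38 − 25 = 3795/38.
New quantity: Q = 512.5 − 1(4745/38) = 7365/19.
Buyer burden = 4745/38 − 102.5 = 425/19; seller burden = 102.5 − 3795/38 = 50/19.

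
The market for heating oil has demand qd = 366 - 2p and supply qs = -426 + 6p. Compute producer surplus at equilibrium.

Producer surplus = 2352

Equilibrium: 366 - 2p = -426 + 6p gives p* = 99, q* = 168.
Supply starts at p = 71 (where qs = 0).
PS = ½(99 − 71)(168) = 2352.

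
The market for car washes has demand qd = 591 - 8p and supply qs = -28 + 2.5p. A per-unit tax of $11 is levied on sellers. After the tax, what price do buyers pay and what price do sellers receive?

Pre-tax equilibrium: p* = 1238/21, q* = 2507/21.
Tax on sellers shifts supply to qs = -28 + 2.5(p − 11) = -55.5 + 2.5p.
591 - 8p = -55.5 + 2.5p gives buyer price pb = 431/7; sellers receive ps = 431/7 − 11 = 354/7.
New quantity: q = 591 − 8(431/7) = 689/7.

Buyers pay 431/7, sellers receive 354/7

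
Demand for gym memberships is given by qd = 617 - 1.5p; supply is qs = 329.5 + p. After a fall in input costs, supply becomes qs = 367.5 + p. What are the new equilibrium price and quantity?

Original equilibrium: p* = 115, q* = 444.5.
New equilibrium: 617 - 1.5p = 367.5 + p, so 249.5 = 2.5p and p' = 99.8; q' = 617 − 1.5(99.8) = 467.3.

p' = 99.8, q' = 467.3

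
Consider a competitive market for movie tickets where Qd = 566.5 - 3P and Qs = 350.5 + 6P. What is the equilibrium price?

P* = 24

Set Qd = Qs: 566.5 - 3P = 350.5 + 6P.
216 = 9P, so P* = 24.
Q* = 566.5 − 3(24) = 494.5.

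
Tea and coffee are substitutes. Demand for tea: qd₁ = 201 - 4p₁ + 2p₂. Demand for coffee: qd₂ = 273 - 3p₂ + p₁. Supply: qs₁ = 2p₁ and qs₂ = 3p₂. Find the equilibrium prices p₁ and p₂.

p₁ = 876/17, p₂ = 1839/34

Market 1: 201 - 4p₁ + 2p₂ = 2p₁ → 6p₁ - 2p₂ = 201.
Market 2: 6p₂ - p₁ = 273.
Eliminating p₂: 6×(1) + 2×(2) gives 34p₁ = 1752, so p₁ = 876/17.
Back-substitute into (2): p₂ = (273 + 1×876/17) / 6 = 1839/34.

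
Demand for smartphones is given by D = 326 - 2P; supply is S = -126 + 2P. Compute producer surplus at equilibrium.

Equilibrium: 326 - 2P = -126 + 2P gives P* = 113, Q* = 100.
Supply starts at P = 63 (where S = 0).
PS = ½(113 − 63)(100) = 2500.

Producer surplus = 2500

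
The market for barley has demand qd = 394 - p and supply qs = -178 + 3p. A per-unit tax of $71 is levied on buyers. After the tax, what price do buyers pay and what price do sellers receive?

Pre-tax equilibrium: p* = 143, q* = 251.
Tax on buyers shifts demand to qd = 394 − 1(p + 71) = 323 - p.
323 - p = -178 + 3p gives seller price ps = 125.25; buyers pay pb = 125.25 + 71 = 196.25.
New quantity: q = 394 − 1(196.25) = 197.75.

Buyers pay $196.25, sellers receive $125.25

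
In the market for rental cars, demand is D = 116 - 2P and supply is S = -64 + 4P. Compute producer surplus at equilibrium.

Equilibrium: 116 - 2P = -64 + 4P gives P* = 30, Q* = 56.
Supply starts at P = 16 (where S = 0).
PS = ½(30 − 16)(56) = 392.

Producer surplus = 392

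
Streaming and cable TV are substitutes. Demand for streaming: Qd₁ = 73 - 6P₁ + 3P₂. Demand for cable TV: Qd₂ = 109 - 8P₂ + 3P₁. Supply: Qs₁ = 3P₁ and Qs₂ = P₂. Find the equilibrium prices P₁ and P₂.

Market 1: 73 - 6P₁ + 3P₂ = 3P₁ → 9P₁ - 3P₂ = 73.
Market 2: 9P₂ - 3P₁ = 109.
Eliminating P₂: 9×(1) + 3×(2) gives 72P₁ = 984, so P₁ = 41/3.
Back-substitute into (2): P₂ = (109 + 3×41/3) / 9 = 50/3.

P₁ = 41/3, P₂ = 50/3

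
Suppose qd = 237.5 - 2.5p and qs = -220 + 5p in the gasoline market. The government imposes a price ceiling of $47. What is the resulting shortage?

Equilibrium price would be p* = 61, so the ceiling at 47 binds.
At p = 47: qd = 237.5 − 2.5(47) = 120, qs = -220 + 5(47) = 15.
Shortage = 120 − 15 = 105.

Shortage = 105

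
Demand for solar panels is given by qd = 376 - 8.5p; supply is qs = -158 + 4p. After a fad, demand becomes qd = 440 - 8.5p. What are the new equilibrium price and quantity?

Original equilibrium: p* = 42.72, q* = 12.88.
New equilibrium: 440 - 8.5p = -158 + 4p, so 598 = 12.5p and p' = 47.84; q' = 440 − 8.5(47.84) = 33.36.

p' = 47.84, q' = 33.36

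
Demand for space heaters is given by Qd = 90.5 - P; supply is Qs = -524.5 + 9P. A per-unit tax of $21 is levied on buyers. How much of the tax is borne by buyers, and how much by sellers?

Pre-tax equilibrium: P* = 61.5, Q* = 29.
Tax on buyers shifts demand to Qd = 90.5 − 1(P + 21) = 69.5 - P.
69.5 - P = -524.5 + 9P gives seller price Ps = 59.4; buyers pay Pb = 59.4 + 21 = 80.4.
New quantity: Q = 90.5 − 1(80.4) = 10.1.
Buyer burden = 80.4 − 61.5 = 18.9; seller burden = 61.5 − 59.4 = 2.1.

Buyers bear $18.9, sellers bear $2.1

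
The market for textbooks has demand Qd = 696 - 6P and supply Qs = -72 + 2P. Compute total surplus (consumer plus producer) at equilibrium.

Total surplus = 4800

Equilibrium: 696 - 6P = -72 + 2P gives P* = 96, Q* = 120.
Demand choke price: P = 116; supply starts at P = 36.
CS = ½(116 − 96)(120) = 1200; PS = ½(96 − 36)(120) = 3600.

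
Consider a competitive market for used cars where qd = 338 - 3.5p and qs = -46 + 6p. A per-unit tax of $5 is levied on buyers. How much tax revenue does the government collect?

Pre-tax equilibrium: p* = 768/19, q* = 3734/19.
Tax on buyers shifts demand to qd = 338 − 3.5(p + 5) = 320.5 - 3.5p.
320.5 - 3.5p = -46 + 6p gives seller price ps = 733/19; buyers pay pb = 733/19 + 5 = 828/19.
New quantity: q = 338 − 3.5(828/19) = 3524/19.
Revenue = 5 × 3524/19 = 17620/19.

Tax revenue = 17620/19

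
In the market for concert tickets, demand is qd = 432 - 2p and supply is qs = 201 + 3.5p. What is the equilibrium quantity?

Set qd = qs: 432 - 2p = 201 + 3.5p.
231 = 5.5p, so p* = 42.
q* = 432 − 2(42) = 348.

q* = 348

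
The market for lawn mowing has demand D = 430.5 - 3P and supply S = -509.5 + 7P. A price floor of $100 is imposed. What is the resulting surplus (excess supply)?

Equilibrium price would be P* = 94, so the floor at 100 binds.
At P = 100: D = 130.5, S = 190.5.
Surplus = 190.5 − 130.5 = 60.

Surplus = 60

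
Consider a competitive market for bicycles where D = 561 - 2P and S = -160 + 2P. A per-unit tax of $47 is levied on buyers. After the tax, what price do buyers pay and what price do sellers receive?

Buyers pay $203.75, sellers receive $156.75

Pre-tax equilibrium: P* = 180.25, Q* = 200.5.
Tax on buyers shifts demand to D = 561 − 2(P + 47) = 467 - 2P.
467 - 2P = -160 + 2P gives seller price Ps = 156.75; buyers pay Pb = 156.75 + 47 = 203.75.
New quantity: Q = 561 − 2(203.75) = 153.5.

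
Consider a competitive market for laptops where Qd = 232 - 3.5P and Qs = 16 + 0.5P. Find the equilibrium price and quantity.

Set Qd = Qs: 232 - 3.5P = 16 + 0.5P.
216 = 4P, so P* = 54.
Q* = 232 − 3.5(54) = 43.

P* = 54, Q* = 43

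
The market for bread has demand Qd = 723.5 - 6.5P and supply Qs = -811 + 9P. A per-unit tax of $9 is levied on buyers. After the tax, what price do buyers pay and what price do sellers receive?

Pre-tax equilibrium: P* = 99, Q* = 80.
Tax on buyers shifts demand to Qd = 723.5 − 6.5(P + 9) = 665 - 6.5P.
665 - 6.5P = -811 + 9P gives seller price Ps = 2952/31; buyers pay Pb = 2952/31 + 9 = 3231/31.
New quantity: Q = 723.5 − 6.5(3231/31) = 1427/31.

Buyers pay 3231/31, sellers receive 2952/31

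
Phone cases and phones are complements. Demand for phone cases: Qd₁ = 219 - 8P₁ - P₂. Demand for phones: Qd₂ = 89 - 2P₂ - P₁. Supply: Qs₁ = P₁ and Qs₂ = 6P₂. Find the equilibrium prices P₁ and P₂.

P₁ = 1663/71, P₂ = 582/71

Market 1: 219 - 8P₁ - P₂ = P₁ → 9P₁ + P₂ = 219.
Market 2: 8P₂ + P₁ = 89.
Eliminating P₂: 8×(1) − 1×(2) gives 71P₁ = 1663, so P₁ = 1663/71.
Back-substitute into (2): P₂ = (89 − 1×1663/71) / 8 = 582/71.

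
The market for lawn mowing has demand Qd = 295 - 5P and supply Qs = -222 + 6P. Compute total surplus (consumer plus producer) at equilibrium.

Equilibrium: 295 - 5P = -222 + 6P gives P* = 47, Q* = 60.
Demand choke price: P = 59; supply starts at P = 37.
CS = ½(59 − 47)(60) = 360; PS = ½(47 − 37)(60) = 300.

Total surplus = 660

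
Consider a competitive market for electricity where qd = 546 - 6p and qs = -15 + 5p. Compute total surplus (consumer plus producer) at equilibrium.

Equilibrium: 546 - 6p = -15 + 5p gives p* = 51, q* = 240.
Demand choke price: p = 91; supply starts at p = 3.
CS = ½(91 − 51)(240) = 4800; PS = ½(51 − 3)(240) = 5760.

Total surplus = 10560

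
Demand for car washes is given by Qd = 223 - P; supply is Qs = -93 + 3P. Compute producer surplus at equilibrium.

Producer surplus = 3456

Equilibrium: 223 - P = -93 + 3P gives P* = 79, Q* = 144.
Supply starts at P = 31 (where Qs = 0).
PS = ½(79 − 31)(144) = 3456.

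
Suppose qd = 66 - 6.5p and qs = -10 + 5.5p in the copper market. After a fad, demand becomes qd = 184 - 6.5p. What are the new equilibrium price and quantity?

p' = 97/6, q' = 947/12

Original equilibrium: p* = 19/3, q* = 149/6.
New equilibrium: 184 - 6.5p = -10 + 5.5p, so 194 = 12p and p' = 97/6; q' = 184 − 6.5(97/6) = 947/12.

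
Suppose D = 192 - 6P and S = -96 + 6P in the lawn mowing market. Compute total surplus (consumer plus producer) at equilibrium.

Equilibrium: 192 - 6P = -96 + 6P gives P* = 24, Q* = 48.
Demand choke price: P = 32; supply starts at P = 16.
CS = ½(32 − 24)(48) = 192; PS = ½(24 − 16)(48) = 192.

Total surplus = 384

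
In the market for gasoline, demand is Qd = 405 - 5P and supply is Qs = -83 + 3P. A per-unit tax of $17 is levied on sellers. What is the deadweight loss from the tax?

Deadweight loss = 270.9375

Pre-tax equilibrium: P* = 61, Q* = 100.
Tax on sellers shifts supply to Qs = -83 + 3(P − 17) = -134 + 3P.
405 - 5P = -134 + 3P gives buyer price Pb = 67.375; sellers receive Ps = 67.375 − 17 = 50.375.
New quantity: Q = 405 − 5(67.375) = 68.125.
DWL = ½ × 17 × (100 − 68.125) = 270.9375.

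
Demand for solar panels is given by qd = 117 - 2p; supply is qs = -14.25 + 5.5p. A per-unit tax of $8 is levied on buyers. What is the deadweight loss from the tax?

Pre-tax equilibrium: p* = 17.5, q* = 82.
Tax on buyers shifts demand to qd = 117 − 2(p + 8) = 101 - 2p.
101 - 2p = -14.25 + 5.5p gives seller price ps = 461/30; buyers pay pb = 461/30 + 8 = 701/30.
New quantity: q = 117 − 2(701/30) = 1054/15.
DWL = ½ × 8 × (82 − 1054/15) = 704/15.

Deadweight loss = 704/15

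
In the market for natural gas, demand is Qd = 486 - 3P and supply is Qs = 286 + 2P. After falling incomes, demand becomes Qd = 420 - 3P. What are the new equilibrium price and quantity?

Original equilibrium: P* = 40, Q* = 366.
New equilibrium: 420 - 3P = 286 + 2P, so 134 = 5P and P' = 26.8; Q' = 420 − 3(26.8) = 339.6.

P' = 26.8, Q' = 339.6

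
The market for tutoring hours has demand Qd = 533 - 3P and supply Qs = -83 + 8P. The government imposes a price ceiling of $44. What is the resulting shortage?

Shortage = 132

Equilibrium price would be P* = 56, so the ceiling at 44 binds.
At P = 44: Qd = 533 − 3(44) = 401, Qs = -83 + 8(44) = 269.
Shortage = 401 − 269 = 132.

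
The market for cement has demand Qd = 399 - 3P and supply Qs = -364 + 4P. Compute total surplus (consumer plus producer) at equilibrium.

Total surplus = 1512

Equilibrium: 399 - 3P = -364 + 4P gives P* = 109, Q* = 72.
Demand choke price: P = 133; supply starts at P = 91.
CS = ½(133 − 109)(72) = 864; PS = ½(109 − 91)(72) = 648.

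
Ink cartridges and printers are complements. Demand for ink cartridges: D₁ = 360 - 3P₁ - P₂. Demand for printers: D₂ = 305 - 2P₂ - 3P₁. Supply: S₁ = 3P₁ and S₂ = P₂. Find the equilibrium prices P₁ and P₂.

P₁ = 155/3, P₂ = 50

Market 1: 360 - 3P₁ - P₂ = 3P₁ → 6P₁ + P₂ = 360.
Market 2: 3P₂ + 3P₁ = 305.
Eliminating P₂: 3×(1) − 1×(2) gives 15P₁ = 775, so P₁ = 155/3.
Back-substitute into (2): P₂ = (305 − 3×155/3) / 3 = 50.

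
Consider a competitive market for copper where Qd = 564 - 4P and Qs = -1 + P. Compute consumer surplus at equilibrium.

Equilibrium: 564 - 4P = -1 + P gives P* = 113, Q* = 112.
Demand choke price (Qd = 0): P = 141.
CS = ½(141 − 113)(112) = 1568.

Consumer surplus = 1568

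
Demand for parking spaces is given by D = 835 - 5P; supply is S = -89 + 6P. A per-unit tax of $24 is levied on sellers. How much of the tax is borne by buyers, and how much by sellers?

Buyers bear 144/11, sellers bear 120/11

Pre-tax equilibrium: P* = 84, Q* = 415.
Tax on sellers shifts supply to S = -89 + 6(P − 24) = -233 + 6P.
835 - 5P = -233 + 6P gives buyer price Pb = 1068/11; sellers receive Ps = 1068/11 − 24 = 804/11.
New quantity: Q = 835 − 5(1068/11) = 3845/11.
Buyer burden = 1068/11 − 84 = 144/11; seller burden = 84 − 804/11 = 120/11.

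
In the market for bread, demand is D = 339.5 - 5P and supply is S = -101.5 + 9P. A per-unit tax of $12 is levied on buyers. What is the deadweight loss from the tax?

Deadweight loss = 1620/7

Pre-tax equilibrium: P* = 31.5, Q* = 182.
Tax on buyers shifts demand to D = 339.5 − 5(P + 12) = 279.5 - 5P.
279.5 - 5P = -101.5 + 9P gives seller price Ps = 381/14; buyers pay Pb = 381/14 + 12 = 549/14.
New quantity: Q = 339.5 − 5(549/14) = 1004/7.
DWL = ½ × 12 × (182 − 1004/7) = 1620/7.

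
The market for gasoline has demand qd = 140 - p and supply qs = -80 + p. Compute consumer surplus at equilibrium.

Consumer surplus = 450

Equilibrium: 140 - p = -80 + p gives p* = 110, q* = 30.
Demand choke price (qd = 0): p = 140.
CS = ½(140 − 110)(30) = 450.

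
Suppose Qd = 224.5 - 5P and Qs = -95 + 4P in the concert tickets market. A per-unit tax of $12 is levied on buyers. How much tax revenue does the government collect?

Tax revenue = 244

Pre-tax equilibrium: P* = 35.5, Q* = 47.
Tax on buyers shifts demand to Qd = 224.5 − 5(P + 12) = 164.5 - 5P.
164.5 - 5P = -95 + 4P gives seller price Ps = 173/6; buyers pay Pb = 173/6 + 12 = 245/6.
New quantity: Q = 224.5 − 5(245/6) = 61/3.
Revenue = 12 × 61/3 = 244.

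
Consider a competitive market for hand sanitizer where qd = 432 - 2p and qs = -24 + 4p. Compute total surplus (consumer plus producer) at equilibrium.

Equilibrium: 432 - 2p = -24 + 4p gives p* = 76, q* = 280.
Demand choke price: p = 216; supply starts at p = 6.
CS = ½(216 − 76)(280) = 19600; PS = ½(76 − 6)(280) = 9800.

Total surplus = 29400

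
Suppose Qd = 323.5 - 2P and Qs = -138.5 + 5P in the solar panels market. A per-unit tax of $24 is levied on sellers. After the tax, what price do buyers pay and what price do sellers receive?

Buyers pay 582/7, sellers receive 414/7

Pre-tax equilibrium: P* = 66, Q* = 191.5.
Tax on sellers shifts supply to Qs = -138.5 + 5(P − 24) = -258.5 + 5P.
323.5 - 2P = -258.5 + 5P gives buyer price Pb = 582/7; sellers receive Ps = 582/7 − 24 = 414/7.
New quantity: Q = 323.5 − 2(582/7) = 2201/14.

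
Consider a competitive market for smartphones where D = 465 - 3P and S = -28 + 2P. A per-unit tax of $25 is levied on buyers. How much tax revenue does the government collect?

Tax revenue = 3480

Pre-tax equilibrium: P* = 98.6, Q* = 169.2.
Tax on buyers shifts demand to D = 465 − 3(P + 25) = 390 - 3P.
390 - 3P = -28 + 2P gives seller price Ps = 83.6; buyers pay Pb = 83.6 + 25 = 108.6.
New quantity: Q = 465 − 3(108.6) = 139.2.
Revenue = 25 × 139.2 = 3480.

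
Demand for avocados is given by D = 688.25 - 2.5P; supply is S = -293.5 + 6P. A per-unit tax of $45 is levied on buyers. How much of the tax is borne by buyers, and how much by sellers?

Pre-tax equilibrium: P* = 115.5, Q* = 399.5.
Tax on buyers shifts demand to D = 688.25 − 2.5(P + 45) = 575.75 - 2.5P.
575.75 - 2.5P = -293.5 + 6P gives seller price Ps = 3477/34; buyers pay Pb = 3477/34 + 45 = 5007/34.
New quantity: Q = 688.25 − 2.5(5007/34) = 10883/34.
Buyer burden = 5007/34 − 115.5 = 540/17; seller burden = 115.5 − 3477/34 = 225/17.

Buyers bear 540/17, sellers bear 225/17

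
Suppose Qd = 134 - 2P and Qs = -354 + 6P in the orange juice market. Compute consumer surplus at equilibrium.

Equilibrium: 134 - 2P = -354 + 6P gives P* = 61, Q* = 12.
Demand choke price (Qd = 0): P = 67.
CS = ½(67 − 61)(12) = 36.

Consumer surplus = 36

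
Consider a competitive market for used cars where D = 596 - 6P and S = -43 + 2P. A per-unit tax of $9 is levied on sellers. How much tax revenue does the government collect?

Tax revenue = 929.25

Pre-tax equilibrium: P* = 79.875, Q* = 116.75.
Tax on sellers shifts supply to S = -43 + 2(P − 9) = -61 + 2P.
596 - 6P = -61 + 2P gives buyer price Pb = 82.125; sellers receive Ps = 82.125 − 9 = 73.125.
New quantity: Q = 596 − 6(82.125) = 103.25.
Revenue = 9 × 103.25 = 929.25.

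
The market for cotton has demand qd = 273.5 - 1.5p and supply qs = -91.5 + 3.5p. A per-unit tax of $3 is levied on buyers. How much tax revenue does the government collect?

Pre-tax equilibrium: p* = 73, q* = 164.
Tax on buyers shifts demand to qd = 273.5 − 1.5(p + 3) = 269 - 1.5p.
269 - 1.5p = -91.5 + 3.5p gives seller price ps = 72.1; buyers pay pb = 72.1 + 3 = 75.1.
New quantity: q = 273.5 − 1.5(75.1) = 160.85.
Revenue = 3 × 160.85 = 482.55.

Tax revenue = 482.55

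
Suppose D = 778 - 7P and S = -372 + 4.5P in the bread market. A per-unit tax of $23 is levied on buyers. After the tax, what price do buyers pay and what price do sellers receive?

Pre-tax equilibrium: P* = 100, Q* = 78.
Tax on buyers shifts demand to D = 778 − 7(P + 23) = 617 - 7P.
617 - 7P = -372 + 4.5P gives seller price Ps = 86; buyers pay Pb = 86 + 23 = 109.
New quantity: Q = 778 − 7(109) = 15.

Buyers pay $109, sellers receive $86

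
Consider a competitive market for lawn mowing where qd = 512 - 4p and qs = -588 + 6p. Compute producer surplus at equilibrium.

Equilibrium: 512 - 4p = -588 + 6p gives p* = 110, q* = 72.
Supply starts at p = 98 (where qs = 0).
PS = ½(110 − 98)(72) = 432.

Producer surplus = 432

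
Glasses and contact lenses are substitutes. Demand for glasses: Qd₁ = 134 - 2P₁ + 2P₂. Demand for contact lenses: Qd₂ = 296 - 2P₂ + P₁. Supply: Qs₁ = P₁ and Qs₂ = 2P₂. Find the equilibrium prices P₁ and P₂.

P₁ = 112.8, P₂ = 102.2

Market 1: 134 - 2P₁ + 2P₂ = P₁ → 3P₁ - 2P₂ = 134.
Market 2: 4P₂ - P₁ = 296.
Eliminating P₂: 4×(1) + 2×(2) gives 10P₁ = 1128, so P₁ = 112.8.
Back-substitute into (2): P₂ = (296 + 1×112.8) / 4 = 102.2.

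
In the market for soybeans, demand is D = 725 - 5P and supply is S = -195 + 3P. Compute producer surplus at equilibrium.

Equilibrium: 725 - 5P = -195 + 3P gives P* = 115, Q* = 150.
Supply starts at P = 65 (where S = 0).
PS = ½(115 − 65)(150) = 3750.

Producer surplus = 3750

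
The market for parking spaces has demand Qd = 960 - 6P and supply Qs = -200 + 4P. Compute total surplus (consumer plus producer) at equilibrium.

Equilibrium: 960 - 6P = -200 + 4P gives P* = 116, Q* = 264.
Demand choke price: P = 160; supply starts at P = 50.
CS = ½(160 − 116)(264) = 5808; PS = ½(116 − 50)(264) = 8712.

Total surplus = 14520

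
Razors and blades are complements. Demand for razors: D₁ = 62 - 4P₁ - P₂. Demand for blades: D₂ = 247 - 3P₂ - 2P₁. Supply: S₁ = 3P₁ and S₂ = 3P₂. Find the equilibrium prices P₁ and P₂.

P₁ = 3.125, P₂ = 40.125

Market 1: 62 - 4P₁ - P₂ = 3P₁ → 7P₁ + P₂ = 62.
Market 2: 6P₂ + 2P₁ = 247.
Eliminating P₂: 6×(1) − 1×(2) gives 40P₁ = 125, so P₁ = 3.125.
Back-substitute into (2): P₂ = (247 − 2×3.125) / 6 = 40.125.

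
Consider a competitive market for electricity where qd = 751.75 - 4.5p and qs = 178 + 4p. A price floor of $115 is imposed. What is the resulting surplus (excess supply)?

Equilibrium price would be p* = 67.5, so the floor at 115 binds.
At p = 115: qd = 234.25, qs = 638.
Surplus = 638 − 234.25 = 403.75.

Surplus = 403.75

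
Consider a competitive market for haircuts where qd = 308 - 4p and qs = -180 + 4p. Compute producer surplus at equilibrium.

Equilibrium: 308 - 4p = -180 + 4p gives p* = 61, q* = 64.
Supply starts at p = 45 (where qs = 0).
PS = ½(61 − 45)(64) = 512.

Producer surplus = 512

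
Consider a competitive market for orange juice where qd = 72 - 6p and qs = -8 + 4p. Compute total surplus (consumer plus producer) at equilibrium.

Equilibrium: 72 - 6p = -8 + 4p gives p* = 8, q* = 24.
Demand choke price: p = 12; supply starts at p = 2.
CS = ½(12 − 8)(24) = 48; PS = ½(8 − 2)(24) = 72.

Total surplus = 120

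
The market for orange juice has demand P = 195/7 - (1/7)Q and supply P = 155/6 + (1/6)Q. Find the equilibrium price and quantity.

Set the two price expressions equal: 195/7 - (1/7)Q = 155/6 + (1/6)Q.
85/42 = (13/42)Q, so Q* = 85/13.
P* = 195/7 − (1/7)(85/13) = 350/13.

P* = 350/13, Q* = 85/13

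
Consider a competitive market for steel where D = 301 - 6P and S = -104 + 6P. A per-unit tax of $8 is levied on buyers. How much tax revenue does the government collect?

Tax revenue = 596

Pre-tax equilibrium: P* = 33.75, Q* = 98.5.
Tax on buyers shifts demand to D = 301 − 6(P + 8) = 253 - 6P.
253 - 6P = -104 + 6P gives seller price Ps = 29.75; buyers pay Pb = 29.75 + 8 = 37.75.
New quantity: Q = 301 − 6(37.75) = 74.5.
Revenue = 8 × 74.5 = 596.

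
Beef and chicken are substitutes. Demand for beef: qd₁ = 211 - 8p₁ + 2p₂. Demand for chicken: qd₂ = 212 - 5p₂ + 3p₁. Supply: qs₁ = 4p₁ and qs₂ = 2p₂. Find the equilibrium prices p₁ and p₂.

Market 1: 211 - 8p₁ + 2p₂ = 4p₁ → 12p₁ - 2p₂ = 211.
Market 2: 7p₂ - 3p₁ = 212.
Eliminating p₂: 7×(1) + 2×(2) gives 78p₁ = 1901, so p₁ = 1901/78.
Back-substitute into (2): p₂ = (212 + 3×1901/78) / 7 = 1059/26.

p₁ = 1901/78, p₂ = 1059/26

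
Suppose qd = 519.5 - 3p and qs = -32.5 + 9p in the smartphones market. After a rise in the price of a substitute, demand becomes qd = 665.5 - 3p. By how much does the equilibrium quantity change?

Original equilibrium: p* = 46, q* = 381.5.
New equilibrium: 665.5 - 3p = -32.5 + 9p, so 698 = 12p and p' = 349/6; q' = 665.5 − 3(349/6) = 491.
Change in quantity: 491 − 381.5 = 109.5.

Δq = 109.5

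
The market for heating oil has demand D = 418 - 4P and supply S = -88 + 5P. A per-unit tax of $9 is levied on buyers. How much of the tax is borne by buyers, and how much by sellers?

Pre-tax equilibrium: P* = 506/9, Q* = 1738/9.
Tax on buyers shifts demand to D = 418 − 4(P + 9) = 382 - 4P.
382 - 4P = -88 + 5P gives seller price Ps = 470/9; buyers pay Pb = 470/9 + 9 = 551/9.
New quantity: Q = 418 − 4(551/9) = 1558/9.
Buyer burden = 551/9 − 506/9 = 5; seller burden = 506/9 − 470/9 = 4.

Buyers bear $5, sellers bear $4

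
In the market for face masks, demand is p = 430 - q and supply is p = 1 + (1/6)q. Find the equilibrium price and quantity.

p* = 436/7, q* = 2574/7

Set the two price expressions equal: 430 - q = 1 + (1/6)q.
429 = (7/6)q, so q* = 2574/7.
p* = 430 − (1)(2574/7) = 436/7.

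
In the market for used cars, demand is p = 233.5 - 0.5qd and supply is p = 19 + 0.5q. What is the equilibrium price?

p* = 126.25

Set the two price expressions equal: 233.5 - 0.5q = 19 + 0.5q.
214.5 = q, so q* = 214.5.
p* = 233.5 − (0.5)(214.5) = 126.25.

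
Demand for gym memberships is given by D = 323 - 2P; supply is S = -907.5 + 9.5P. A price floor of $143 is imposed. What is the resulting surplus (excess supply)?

Equilibrium price would be P* = 107, so the floor at 143 binds.
At P = 143: D = 37, S = 451.
Surplus = 451 − 37 = 414.

Surplus = 414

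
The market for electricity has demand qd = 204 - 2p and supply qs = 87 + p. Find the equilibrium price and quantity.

Set qd = qs: 204 - 2p = 87 + p.
117 = 3p, so p* = 39.
q* = 204 − 2(39) = 126.

p* = 39, q* = 126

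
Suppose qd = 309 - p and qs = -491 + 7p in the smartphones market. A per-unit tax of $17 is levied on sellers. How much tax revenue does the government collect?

Pre-tax equilibrium: p* = 100, q* = 209.
Tax on sellers shifts supply to qs = -491 + 7(p − 17) = -610 + 7p.
309 - p = -610 + 7p gives buyer price pb = 114.875; sellers receive ps = 114.875 − 17 = 97.875.
New quantity: q = 309 − 1(114.875) = 194.125.
Revenue = 17 × 194.125 = 3300.125.

Tax revenue = 3300.125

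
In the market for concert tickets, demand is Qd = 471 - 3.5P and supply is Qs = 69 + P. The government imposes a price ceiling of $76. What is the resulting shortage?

Equilibrium price would be P* = 268/3, so the ceiling at 76 binds.
At P = 76: Qd = 471 − 3.5(76) = 205, Qs = 69 + 1(76) = 145.
Shortage = 205 − 145 = 60.

Shortage = 60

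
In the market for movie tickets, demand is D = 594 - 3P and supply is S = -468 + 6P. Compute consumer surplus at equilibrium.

Consumer surplus = 9600

Equilibrium: 594 - 3P = -468 + 6P gives P* = 118, Q* = 240.
Demand choke price (D = 0): P = 198.
CS = ½(198 − 118)(240) = 9600.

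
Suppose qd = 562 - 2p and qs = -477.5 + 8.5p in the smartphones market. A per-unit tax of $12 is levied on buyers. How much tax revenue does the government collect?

Pre-tax equilibrium: p* = 99, q* = 364.
Tax on buyers shifts demand to qd = 562 − 2(p + 12) = 538 - 2p.
538 - 2p = -477.5 + 8.5p gives seller price ps = 677/7; buyers pay pb = 677/7 + 12 = 761/7.
New quantity: q = 562 − 2(761/7) = 2412/7.
Revenue = 12 × 2412/7 = 28944/7.

Tax revenue = 28944/7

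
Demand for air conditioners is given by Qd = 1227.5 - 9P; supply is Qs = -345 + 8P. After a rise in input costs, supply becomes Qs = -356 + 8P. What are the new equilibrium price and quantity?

P' = 3167/34, Q' = 6616/17

Original equilibrium: P* = 92.5, Q* = 395.
New equilibrium: 1227.5 - 9P = -356 + 8P, so 1583.5 = 17P and P' = 3167/34; Q' = 1227.5 − 9(3167/34) = 6616/17.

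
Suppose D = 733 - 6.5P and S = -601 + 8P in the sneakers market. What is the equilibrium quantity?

Q* = 135

Set D = S: 733 - 6.5P = -601 + 8P.
1334 = 14.5P, so P* = 92.
Q* = 733 − 6.5(92) = 135.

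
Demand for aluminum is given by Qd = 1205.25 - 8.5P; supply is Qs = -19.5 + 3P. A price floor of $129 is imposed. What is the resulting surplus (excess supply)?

Equilibrium price would be P* = 106.5, so the floor at 129 binds.
At P = 129: Qd = 108.75, Qs = 367.5.
Surplus = 367.5 − 108.75 = 258.75.

Surplus = 258.75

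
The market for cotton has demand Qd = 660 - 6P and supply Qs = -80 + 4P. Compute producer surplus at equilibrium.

Equilibrium: 660 - 6P = -80 + 4P gives P* = 74, Q* = 216.
Supply starts at P = 20 (where Qs = 0).
PS = ½(74 − 20)(216) = 5832.

Producer surplus = 5832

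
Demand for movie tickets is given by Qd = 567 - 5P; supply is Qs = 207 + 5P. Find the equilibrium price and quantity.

Set Qd = Qs: 567 - 5P = 207 + 5P.
360 = 10P, so P* = 36.
Q* = 567 − 5(36) = 387.

P* = 36, Q* = 387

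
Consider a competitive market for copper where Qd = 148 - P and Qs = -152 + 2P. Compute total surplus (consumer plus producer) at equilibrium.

Total surplus = 1728

Equilibrium: 148 - P = -152 + 2P gives P* = 100, Q* = 48.
Demand choke price: P = 148; supply starts at P = 76.
CS = ½(148 − 100)(48) = 1152; PS = ½(100 − 76)(48) = 576.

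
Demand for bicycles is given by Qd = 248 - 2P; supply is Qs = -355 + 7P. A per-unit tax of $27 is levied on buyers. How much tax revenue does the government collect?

Tax revenue = 1944

Pre-tax equilibrium: P* = 67, Q* = 114.
Tax on buyers shifts demand to Qd = 248 − 2(P + 27) = 194 - 2P.
194 - 2P = -355 + 7P gives seller price Ps = 61; buyers pay Pb = 61 + 27 = 88.
New quantity: Q = 248 − 2(88) = 72.
Revenue = 27 × 72 = 1944.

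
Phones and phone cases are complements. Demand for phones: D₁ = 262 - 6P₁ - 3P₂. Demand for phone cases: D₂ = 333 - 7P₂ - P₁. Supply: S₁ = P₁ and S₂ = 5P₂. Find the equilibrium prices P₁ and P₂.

Market 1: 262 - 6P₁ - 3P₂ = P₁ → 7P₁ + 3P₂ = 262.
Market 2: 12P₂ + P₁ = 333.
Eliminating P₂: 12×(1) − 3×(2) gives 81P₁ = 2145, so P₁ = 715/27.
Back-substitute into (2): P₂ = (333 − 1×715/27) / 12 = 2069/81.

P₁ = 715/27, P₂ = 2069/81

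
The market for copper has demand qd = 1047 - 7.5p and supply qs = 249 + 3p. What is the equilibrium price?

p* = 76

Set qd = qs: 1047 - 7.5p = 249 + 3p.
798 = 10.5p, so p* = 76.
q* = 1047 − 7.5(76) = 477.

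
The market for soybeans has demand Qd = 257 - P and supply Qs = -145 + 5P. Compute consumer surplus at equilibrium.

Consumer surplus = 18050

Equilibrium: 257 - P = -145 + 5P gives P* = 67, Q* = 190.
Demand choke price (Qd = 0): P = 257.
CS = ½(257 − 67)(190) = 18050.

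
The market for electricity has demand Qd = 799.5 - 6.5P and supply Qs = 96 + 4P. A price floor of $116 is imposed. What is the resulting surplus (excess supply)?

Surplus = 514.5

Equilibrium price would be P* = 67, so the floor at 116 binds.
At P = 116: Qd = 45.5, Qs = 560.
Surplus = 560 − 45.5 = 514.5.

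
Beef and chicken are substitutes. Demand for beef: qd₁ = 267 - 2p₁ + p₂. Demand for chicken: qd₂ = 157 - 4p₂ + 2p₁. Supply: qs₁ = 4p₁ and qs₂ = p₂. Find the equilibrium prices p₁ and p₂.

p₁ = 373/7, p₂ = 369/7

Market 1: 267 - 2p₁ + p₂ = 4p₁ → 6p₁ - p₂ = 267.
Market 2: 5p₂ - 2p₁ = 157.
Eliminating p₂: 5×(1) + 1×(2) gives 28p₁ = 1492, so p₁ = 373/7.
Back-substitute into (2): p₂ = (157 + 2×373/7) / 5 = 369/7.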